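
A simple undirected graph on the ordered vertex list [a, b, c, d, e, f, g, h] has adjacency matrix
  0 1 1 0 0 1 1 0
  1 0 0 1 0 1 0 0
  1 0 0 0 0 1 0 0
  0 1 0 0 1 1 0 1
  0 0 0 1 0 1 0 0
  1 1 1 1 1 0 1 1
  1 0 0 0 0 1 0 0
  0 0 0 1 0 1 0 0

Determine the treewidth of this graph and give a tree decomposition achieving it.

Every bag has size at most 3, so the width is 3 − 1 = 2 and tw(G) ≤ 2. On the other hand G contains the 3-clique {d, e, f}. A clique must lie in a single bag of any decomposition, so no decomposition can have width below 2. Hence tw(G) = 2 exactly.

Treewidth 2.
One such decomposition:
Bags: B1 = {d, f, h}  B2 = {b, d, f}  B3 = {a, b, f}  B4 = {a, c, f}  B5 = {a, f, g}  B6 = {d, e, f}
Tree: B1–B2, B2–B3, B3–B4, B3–B5, B1–B6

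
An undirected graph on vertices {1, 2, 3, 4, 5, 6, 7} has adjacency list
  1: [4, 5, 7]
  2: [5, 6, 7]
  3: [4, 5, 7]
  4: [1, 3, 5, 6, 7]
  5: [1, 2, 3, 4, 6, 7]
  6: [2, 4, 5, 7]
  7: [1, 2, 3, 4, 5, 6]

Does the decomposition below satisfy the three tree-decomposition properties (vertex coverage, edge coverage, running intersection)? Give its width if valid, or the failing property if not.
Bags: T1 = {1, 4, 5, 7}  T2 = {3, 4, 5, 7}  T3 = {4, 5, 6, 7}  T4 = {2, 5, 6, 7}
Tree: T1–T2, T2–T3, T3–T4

Yes; width 3.

Checking the three conditions: (i) the bags cover all of {1, 2, 3, 4, 5, 6, 7}; (ii) for each edge, some bag contains both endpoints; (iii) the bags containing any fixed vertex form a subtree. All hold, so the decomposition is valid with width 4 − 1 = 3.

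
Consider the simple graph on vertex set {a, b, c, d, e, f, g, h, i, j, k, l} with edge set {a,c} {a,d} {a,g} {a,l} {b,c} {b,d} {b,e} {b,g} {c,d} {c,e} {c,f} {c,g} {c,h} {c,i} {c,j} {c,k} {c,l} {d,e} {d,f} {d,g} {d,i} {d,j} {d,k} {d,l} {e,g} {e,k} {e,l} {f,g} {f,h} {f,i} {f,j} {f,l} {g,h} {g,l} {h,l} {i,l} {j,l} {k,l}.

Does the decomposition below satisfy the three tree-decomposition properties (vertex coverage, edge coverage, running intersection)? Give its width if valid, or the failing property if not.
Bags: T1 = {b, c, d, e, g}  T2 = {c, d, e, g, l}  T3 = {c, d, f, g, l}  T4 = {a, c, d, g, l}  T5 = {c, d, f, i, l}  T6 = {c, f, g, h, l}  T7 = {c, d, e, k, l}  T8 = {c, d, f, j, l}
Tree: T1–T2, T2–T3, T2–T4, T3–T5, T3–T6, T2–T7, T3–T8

Yes; width 4.

Vertex coverage: the bags together contain {a, b, c, d, e, f, g, h, i, j, k, l}, the full vertex set. Edge coverage: each edge of G has both endpoints in at least one bag. Running intersection: for every vertex, the bags containing it form a connected subtree. All three properties hold, so this is a valid tree decomposition of width max|bag| − 1 = 4, and hence tw(G) ≤ 4.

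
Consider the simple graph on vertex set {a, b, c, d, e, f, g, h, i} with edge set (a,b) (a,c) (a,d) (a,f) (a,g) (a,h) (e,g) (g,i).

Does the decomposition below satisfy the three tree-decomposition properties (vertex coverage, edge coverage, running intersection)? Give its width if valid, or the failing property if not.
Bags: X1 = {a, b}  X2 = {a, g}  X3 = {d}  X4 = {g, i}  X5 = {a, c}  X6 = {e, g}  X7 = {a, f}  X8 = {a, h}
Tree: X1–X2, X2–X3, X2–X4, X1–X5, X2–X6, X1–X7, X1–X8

A tree decomposition must satisfy three properties: every vertex lies in some bag; for every edge, both endpoints lie together in some bag; and for every vertex, the bags containing it form a connected subtree. Here edge (a,d) lies in no bag, so the decomposition is invalid.

No — edge (a,d) lies in no bag.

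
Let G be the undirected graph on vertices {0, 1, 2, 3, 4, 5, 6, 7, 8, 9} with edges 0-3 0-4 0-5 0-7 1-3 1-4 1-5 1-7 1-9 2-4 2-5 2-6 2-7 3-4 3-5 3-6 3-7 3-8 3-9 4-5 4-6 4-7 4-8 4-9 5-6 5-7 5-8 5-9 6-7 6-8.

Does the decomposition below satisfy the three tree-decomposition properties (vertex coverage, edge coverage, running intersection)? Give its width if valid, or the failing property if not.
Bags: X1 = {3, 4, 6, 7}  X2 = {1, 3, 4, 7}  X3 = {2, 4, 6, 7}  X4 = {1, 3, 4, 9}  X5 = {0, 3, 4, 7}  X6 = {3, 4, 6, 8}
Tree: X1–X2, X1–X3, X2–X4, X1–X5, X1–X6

A tree decomposition must satisfy three properties: every vertex lies in some bag; for every edge, both endpoints lie together in some bag; and for every vertex, the bags containing it form a connected subtree. Here vertex 5 appears in no bag, so the decomposition is invalid.

No — vertex 5 appears in no bag.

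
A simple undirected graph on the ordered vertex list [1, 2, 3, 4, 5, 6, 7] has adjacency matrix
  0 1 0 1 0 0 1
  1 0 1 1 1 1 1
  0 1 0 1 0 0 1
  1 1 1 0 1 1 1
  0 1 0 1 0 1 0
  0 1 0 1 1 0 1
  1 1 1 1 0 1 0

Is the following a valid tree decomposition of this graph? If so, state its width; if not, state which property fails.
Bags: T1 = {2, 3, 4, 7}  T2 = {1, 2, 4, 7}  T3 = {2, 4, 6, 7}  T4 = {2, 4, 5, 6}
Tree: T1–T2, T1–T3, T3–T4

Checking the three conditions: (i) the bags cover all of {1, 2, 3, 4, 5, 6, 7}; (ii) for each edge, some bag contains both endpoints; (iii) the bags containing any fixed vertex form a subtree. All hold, so the decomposition is valid with width 4 − 1 = 3.

Yes; width 3.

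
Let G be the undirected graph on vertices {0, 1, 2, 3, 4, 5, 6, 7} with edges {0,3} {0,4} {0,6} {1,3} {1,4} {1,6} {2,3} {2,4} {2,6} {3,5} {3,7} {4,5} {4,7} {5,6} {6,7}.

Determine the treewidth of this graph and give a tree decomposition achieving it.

Each bag holds 4 vertices, so the decomposition has width 3, which upper-bounds the treewidth. For the lower bound: the 4 vertex sets {5,6}, {0,4}, {3}, {7} are disjoint, each induces a connected subgraph, and every pair is joined by at least one edge of G. Contracting each set to a single vertex therefore yields K_{4} as a minor, and since treewidth is minor-monotone, tw(G) ≥ tw(K_{4}) = 3. The upper and lower bounds meet at 3, so that is the treewidth.

Treewidth 3.
One such decomposition:
Bags: B1 = {3, 4, 5, 6}  B2 = {0, 3, 4, 6}  B3 = {3, 4, 6, 7}  B4 = {1, 3, 4, 6}  B5 = {2, 3, 4, 6}
Tree: B1–B2, B2–B3, B3–B4, B4–B5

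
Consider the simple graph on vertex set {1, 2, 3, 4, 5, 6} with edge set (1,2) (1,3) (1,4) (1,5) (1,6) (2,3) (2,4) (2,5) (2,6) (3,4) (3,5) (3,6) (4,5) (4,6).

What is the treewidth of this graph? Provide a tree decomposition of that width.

Treewidth 4.
One such decomposition:
Bags: B1 = {1, 2, 3, 4, 5}  B2 = {1, 2, 3, 4, 6}
Tree: B1–B2

The largest bag has 5 vertices, giving width 4; this decomposition certifies tw(G) ≤ 4. For the lower bound, the 5 vertices {1, 2, 3, 4, 5} are pairwise adjacent, and any tree decomposition puts a clique entirely inside one bag — forcing width ≥ 4. Therefore the treewidth is 4.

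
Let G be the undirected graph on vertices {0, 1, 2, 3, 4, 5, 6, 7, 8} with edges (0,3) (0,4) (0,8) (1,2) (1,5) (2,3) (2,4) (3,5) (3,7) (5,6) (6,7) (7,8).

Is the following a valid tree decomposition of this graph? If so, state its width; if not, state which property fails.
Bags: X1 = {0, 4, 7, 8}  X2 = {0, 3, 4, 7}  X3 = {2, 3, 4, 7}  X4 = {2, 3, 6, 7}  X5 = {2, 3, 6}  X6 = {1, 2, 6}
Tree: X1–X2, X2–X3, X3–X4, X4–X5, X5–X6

A tree decomposition must satisfy three properties: every vertex lies in some bag; for every edge, both endpoints lie together in some bag; and for every vertex, the bags containing it form a connected subtree. Here vertex 5 appears in no bag, so the decomposition is invalid.

No — vertex 5 appears in no bag.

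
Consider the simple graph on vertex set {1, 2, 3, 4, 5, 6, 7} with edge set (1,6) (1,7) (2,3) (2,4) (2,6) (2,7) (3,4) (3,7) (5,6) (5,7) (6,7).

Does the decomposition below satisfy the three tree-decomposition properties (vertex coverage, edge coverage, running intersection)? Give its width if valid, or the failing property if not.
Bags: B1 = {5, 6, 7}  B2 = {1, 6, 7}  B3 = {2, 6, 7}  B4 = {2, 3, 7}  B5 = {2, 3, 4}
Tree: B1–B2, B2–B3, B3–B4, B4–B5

Yes; width 2.

Vertex coverage: the bags together contain {1, 2, 3, 4, 5, 6, 7}, the full vertex set. Edge coverage: each edge of G has both endpoints in at least one bag. Running intersection: for every vertex, the bags containing it form a connected subtree. All three properties hold, so this is a valid tree decomposition of width max|bag| − 1 = 2, and hence tw(G) ≤ 2.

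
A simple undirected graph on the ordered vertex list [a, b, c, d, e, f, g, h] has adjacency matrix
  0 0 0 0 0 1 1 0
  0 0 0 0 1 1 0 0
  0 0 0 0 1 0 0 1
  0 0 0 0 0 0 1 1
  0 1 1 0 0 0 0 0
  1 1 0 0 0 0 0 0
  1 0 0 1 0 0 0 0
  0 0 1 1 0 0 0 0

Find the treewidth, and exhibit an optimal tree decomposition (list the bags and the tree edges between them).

The largest bag has 3 vertices, giving width 2; this decomposition certifies tw(G) ≤ 2. For the lower bound, G contains the cycle c–e–b–f–a–g–d–h–c, so G is not a forest; only forests have treewidth ≤ 1, hence tw(G) ≥ 2. The upper and lower bounds meet at 2, so that is the treewidth.

Treewidth 2.
One optimal decomposition is:
Bags: B1 = {b, c, e}  B2 = {b, c, f}  B3 = {a, c, f}  B4 = {a, c, g}  B5 = {c, d, g}  B6 = {c, d, h}
Tree: B1–B2, B2–B3, B3–B4, B4–B5, B5–B6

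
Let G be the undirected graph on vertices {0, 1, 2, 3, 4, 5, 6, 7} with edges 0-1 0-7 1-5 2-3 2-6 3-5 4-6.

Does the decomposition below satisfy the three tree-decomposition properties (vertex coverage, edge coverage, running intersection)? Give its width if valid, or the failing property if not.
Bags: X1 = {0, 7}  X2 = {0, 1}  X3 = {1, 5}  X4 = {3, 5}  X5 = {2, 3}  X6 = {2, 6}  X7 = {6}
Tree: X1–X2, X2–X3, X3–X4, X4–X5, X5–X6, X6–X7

A tree decomposition must satisfy three properties: every vertex lies in some bag; for every edge, both endpoints lie together in some bag; and for every vertex, the bags containing it form a connected subtree. Here vertex 4 appears in no bag, so the decomposition is invalid.

No — vertex 4 appears in no bag.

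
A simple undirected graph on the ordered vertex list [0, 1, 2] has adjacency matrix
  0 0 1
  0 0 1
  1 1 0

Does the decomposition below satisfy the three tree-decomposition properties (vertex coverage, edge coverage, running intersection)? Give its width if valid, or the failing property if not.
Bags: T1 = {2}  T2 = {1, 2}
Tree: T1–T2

No — vertex 0 appears in no bag.

A tree decomposition must satisfy three properties: every vertex lies in some bag; for every edge, both endpoints lie together in some bag; and for every vertex, the bags containing it form a connected subtree. Here vertex 0 appears in no bag, so the decomposition is invalid.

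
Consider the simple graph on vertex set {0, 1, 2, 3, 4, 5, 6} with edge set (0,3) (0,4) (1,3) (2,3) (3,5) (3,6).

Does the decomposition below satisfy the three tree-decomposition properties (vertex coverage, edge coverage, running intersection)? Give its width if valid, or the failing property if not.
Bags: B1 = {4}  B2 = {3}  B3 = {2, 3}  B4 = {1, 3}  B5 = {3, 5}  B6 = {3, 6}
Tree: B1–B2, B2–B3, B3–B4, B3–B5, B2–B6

A tree decomposition must satisfy three properties: every vertex lies in some bag; for every edge, both endpoints lie together in some bag; and for every vertex, the bags containing it form a connected subtree. Here vertex 0 appears in no bag, so the decomposition is invalid.

No — vertex 0 appears in no bag.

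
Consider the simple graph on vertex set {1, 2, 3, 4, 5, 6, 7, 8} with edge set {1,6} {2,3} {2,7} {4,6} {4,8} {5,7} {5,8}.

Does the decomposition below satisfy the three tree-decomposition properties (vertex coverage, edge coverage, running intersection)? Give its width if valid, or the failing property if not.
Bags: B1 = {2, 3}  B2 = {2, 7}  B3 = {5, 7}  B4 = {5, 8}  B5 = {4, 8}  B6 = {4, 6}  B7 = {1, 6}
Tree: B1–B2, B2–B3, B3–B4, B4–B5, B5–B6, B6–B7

Checking the three conditions: (i) the bags cover all of {1, 2, 3, 4, 5, 6, 7, 8}; (ii) for each edge, some bag contains both endpoints; (iii) the bags containing any fixed vertex form a subtree. All hold, so the decomposition is valid with width 2 − 1 = 1.

Yes; width 1.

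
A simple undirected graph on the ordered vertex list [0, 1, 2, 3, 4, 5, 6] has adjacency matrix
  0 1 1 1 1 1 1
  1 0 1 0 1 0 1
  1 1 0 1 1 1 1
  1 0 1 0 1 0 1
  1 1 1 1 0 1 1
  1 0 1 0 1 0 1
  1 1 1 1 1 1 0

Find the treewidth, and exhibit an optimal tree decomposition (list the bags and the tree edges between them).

Treewidth 4.
One optimal decomposition is:
Bags: B1 = {0, 1, 2, 4, 6}  B2 = {0, 2, 3, 4, 6}  B3 = {0, 2, 4, 5, 6}
Tree: B1–B2, B2–B3

The largest bag has 5 vertices, giving width 4; this decomposition certifies tw(G) ≤ 4. On the other hand G contains the 5-clique {0, 1, 2, 4, 6}. A clique must lie in a single bag of any decomposition, so no decomposition can have width below 4. Combining the bounds, tw(G) = 4.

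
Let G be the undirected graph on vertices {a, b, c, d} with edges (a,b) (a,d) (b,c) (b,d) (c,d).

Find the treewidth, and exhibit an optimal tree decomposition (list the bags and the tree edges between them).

The largest bag has 3 vertices, giving width 2; this decomposition certifies tw(G) ≤ 2. On the other hand G contains the 3-clique {b, c, d}. A clique must lie in a single bag of any decomposition, so no decomposition can have width below 2. The upper and lower bounds meet at 2, so that is the treewidth.

Treewidth 2.
Bags: B1 = {a, b, d}  B2 = {b, c, d}
Tree: B1–B2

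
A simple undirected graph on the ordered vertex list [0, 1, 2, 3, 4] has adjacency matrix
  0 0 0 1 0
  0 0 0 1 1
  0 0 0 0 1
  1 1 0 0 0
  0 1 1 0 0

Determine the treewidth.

A width-1 tree decomposition is:
Bags: B1 = {0, 3}  B2 = {1, 3}  B3 = {1, 4}  B4 = {2, 4}
Tree: B1–B2, B2–B3, B3–B4
Each bag holds 2 vertices, so the decomposition has width 1, which upper-bounds the treewidth. G has an edge, so its treewidth is at least 1. The upper and lower bounds meet at 1, so that is the treewidth.

1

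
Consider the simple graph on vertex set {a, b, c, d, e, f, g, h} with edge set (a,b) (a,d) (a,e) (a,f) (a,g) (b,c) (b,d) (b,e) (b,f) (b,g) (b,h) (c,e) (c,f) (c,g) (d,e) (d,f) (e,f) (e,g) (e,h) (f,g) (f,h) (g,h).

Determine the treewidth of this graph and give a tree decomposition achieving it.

Treewidth 4.
One such decomposition:
Bags: B1 = {a, b, e, f, g}  B2 = {b, e, f, g, h}  B3 = {b, c, e, f, g}  B4 = {a, b, d, e, f}
Tree: B1–B2, B1–B3, B1–B4

Every bag has size at most 5, so the width is 5 − 1 = 4 and tw(G) ≤ 4. For the lower bound, the 5 vertices {a, b, d, e, f} are pairwise adjacent, and any tree decomposition puts a clique entirely inside one bag — forcing width ≥ 4. Combining the bounds, tw(G) = 4.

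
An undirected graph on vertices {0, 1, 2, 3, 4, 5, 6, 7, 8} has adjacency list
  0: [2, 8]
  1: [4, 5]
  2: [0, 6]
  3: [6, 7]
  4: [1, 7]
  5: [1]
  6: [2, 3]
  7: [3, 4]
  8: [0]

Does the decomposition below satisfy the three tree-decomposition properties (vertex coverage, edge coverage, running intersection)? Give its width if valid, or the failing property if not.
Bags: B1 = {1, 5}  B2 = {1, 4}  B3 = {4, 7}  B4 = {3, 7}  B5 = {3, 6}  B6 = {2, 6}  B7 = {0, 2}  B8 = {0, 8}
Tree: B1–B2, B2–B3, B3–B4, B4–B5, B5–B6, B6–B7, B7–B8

Yes; width 1.

Vertex coverage: the bags together contain {0, 1, 2, 3, 4, 5, 6, 7, 8}, the full vertex set. Edge coverage: each edge of G has both endpoints in at least one bag. Running intersection: for every vertex, the bags containing it form a connected subtree. All three properties hold, so this is a valid tree decomposition of width max|bag| − 1 = 1, and hence tw(G) ≤ 1.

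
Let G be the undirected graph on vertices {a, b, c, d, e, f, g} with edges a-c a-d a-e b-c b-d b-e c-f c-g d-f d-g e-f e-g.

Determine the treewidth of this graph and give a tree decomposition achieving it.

Treewidth 3.
One such decomposition:
Bags: B1 = {c, d, e, g}  B2 = {c, d, e, f}  B3 = {a, c, d, e}  B4 = {b, c, d, e}
Tree: B1–B2, B2–B3, B3–B4

Each bag holds 4 vertices, so the decomposition has width 3, which upper-bounds the treewidth. For the lower bound: the 4 vertex sets {d,g}, {c,f}, {e}, {a} are disjoint, each induces a connected subgraph, and every pair is joined by at least one edge of G. Contracting each set to a single vertex therefore yields K_{4} as a minor, and since treewidth is minor-monotone, tw(G) ≥ tw(K_{4}) = 3. Hence tw(G) = 3 exactly.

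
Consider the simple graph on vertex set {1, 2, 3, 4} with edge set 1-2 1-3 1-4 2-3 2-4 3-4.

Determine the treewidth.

3

A width-3 tree decomposition is:
Bags: B1 = {1, 2, 3, 4}
Tree: (single bag)
A single bag containing all 4 vertices is trivially a valid decomposition of width 3. Conversely, {1, 2, 3, 4} is a clique of size 4, and the vertices of any clique must share a bag in every tree decomposition; so some bag has ≥ 4 vertices and tw(G) ≥ 3. Combining the bounds, tw(G) = 3.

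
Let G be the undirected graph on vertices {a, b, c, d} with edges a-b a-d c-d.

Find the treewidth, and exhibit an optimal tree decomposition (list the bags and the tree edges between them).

Treewidth 1.
One optimal decomposition is:
Bags: B1 = {c, d}  B2 = {a, d}  B3 = {a, b}
Tree: B1–B2, B2–B3

Each bag holds 2 vertices, so the decomposition has width 1, which upper-bounds the treewidth. Since G has at least one edge (e.g. c–d), it is not an edgeless graph, so tw(G) ≥ 1. The upper and lower bounds meet at 1, so that is the treewidth.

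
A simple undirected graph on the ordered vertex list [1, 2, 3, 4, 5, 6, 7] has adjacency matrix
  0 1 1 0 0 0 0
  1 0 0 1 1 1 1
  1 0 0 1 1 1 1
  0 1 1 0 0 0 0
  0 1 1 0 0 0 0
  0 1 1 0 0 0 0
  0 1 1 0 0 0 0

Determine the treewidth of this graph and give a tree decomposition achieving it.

Every bag has size at most 3, so the width is 3 − 1 = 2 and tw(G) ≤ 2. For the lower bound, G contains the cycle 2–7–3–5–2, so G is not a forest; only forests have treewidth ≤ 1, hence tw(G) ≥ 2. Hence tw(G) = 2 exactly.

Treewidth 2.
Bags: B1 = {2, 3, 7}  B2 = {2, 3, 5}  B3 = {1, 2, 3}  B4 = {2, 3, 6}  B5 = {2, 3, 4}
Tree: B1–B2, B2–B3, B3–B4, B4–B5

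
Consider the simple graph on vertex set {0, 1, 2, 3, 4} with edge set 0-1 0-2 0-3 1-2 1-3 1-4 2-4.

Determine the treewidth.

A width-2 tree decomposition is:
Bags: B1 = {0, 1, 2}  B2 = {0, 1, 3}  B3 = {1, 2, 4}
Tree: B1–B2, B1–B3
The largest bag has 3 vertices, giving width 2; this decomposition certifies tw(G) ≤ 2. On the other hand G contains the 3-clique {0, 1, 2}. A clique must lie in a single bag of any decomposition, so no decomposition can have width below 2. Combining the bounds, tw(G) = 2.

2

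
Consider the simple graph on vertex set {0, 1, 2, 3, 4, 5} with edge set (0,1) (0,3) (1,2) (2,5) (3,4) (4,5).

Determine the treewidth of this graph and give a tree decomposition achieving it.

Treewidth 2.
Bags: B1 = {3, 4, 5}  B2 = {0, 3, 5}  B3 = {0, 1, 5}  B4 = {1, 2, 5}
Tree: B1–B2, B2–B3, B3–B4

Each bag holds 3 vertices, so the decomposition has width 2, which upper-bounds the treewidth. Since 5–4–3–0–1–2–5 is a cycle in G, G is not acyclic. Forests are exactly the graphs of treewidth ≤ 1, so tw(G) ≥ 2. Hence tw(G) = 2 exactly.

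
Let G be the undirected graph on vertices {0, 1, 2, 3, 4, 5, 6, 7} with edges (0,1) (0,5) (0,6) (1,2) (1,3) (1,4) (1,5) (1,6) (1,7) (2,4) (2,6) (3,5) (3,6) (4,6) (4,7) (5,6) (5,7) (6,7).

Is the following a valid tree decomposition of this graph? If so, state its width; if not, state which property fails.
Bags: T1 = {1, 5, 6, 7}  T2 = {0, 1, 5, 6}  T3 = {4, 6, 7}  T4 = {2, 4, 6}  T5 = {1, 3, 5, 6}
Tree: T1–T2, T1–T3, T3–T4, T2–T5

No — edge (1,4) lies in no bag.

A tree decomposition must satisfy three properties: every vertex lies in some bag; for every edge, both endpoints lie together in some bag; and for every vertex, the bags containing it form a connected subtree. Here edge (1,4) lies in no bag, so the decomposition is invalid.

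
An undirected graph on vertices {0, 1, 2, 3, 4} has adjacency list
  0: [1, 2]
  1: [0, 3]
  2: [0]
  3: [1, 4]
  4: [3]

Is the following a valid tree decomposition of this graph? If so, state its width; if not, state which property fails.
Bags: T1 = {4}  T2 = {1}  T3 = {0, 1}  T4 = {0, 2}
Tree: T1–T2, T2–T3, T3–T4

No — vertex 3 appears in no bag.

A tree decomposition must satisfy three properties: every vertex lies in some bag; for every edge, both endpoints lie together in some bag; and for every vertex, the bags containing it form a connected subtree. Here vertex 3 appears in no bag, so the decomposition is invalid.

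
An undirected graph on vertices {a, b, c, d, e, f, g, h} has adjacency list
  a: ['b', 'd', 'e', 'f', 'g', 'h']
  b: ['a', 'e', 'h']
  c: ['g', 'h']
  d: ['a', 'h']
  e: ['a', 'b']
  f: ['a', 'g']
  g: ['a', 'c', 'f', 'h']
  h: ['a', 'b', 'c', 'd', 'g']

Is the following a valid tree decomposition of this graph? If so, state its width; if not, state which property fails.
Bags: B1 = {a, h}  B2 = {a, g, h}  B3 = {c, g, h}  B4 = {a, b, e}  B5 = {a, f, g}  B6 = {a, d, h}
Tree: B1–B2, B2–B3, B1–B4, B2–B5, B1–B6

A tree decomposition must satisfy three properties: every vertex lies in some bag; for every edge, both endpoints lie together in some bag; and for every vertex, the bags containing it form a connected subtree. Here edge (b,h) lies in no bag, so the decomposition is invalid.

No — edge (b,h) lies in no bag.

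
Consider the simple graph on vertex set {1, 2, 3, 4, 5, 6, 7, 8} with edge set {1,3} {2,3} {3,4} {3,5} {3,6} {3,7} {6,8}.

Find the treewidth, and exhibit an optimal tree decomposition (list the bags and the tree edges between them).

Treewidth 1.
One optimal decomposition is:
Bags: B1 = {2, 3}  B2 = {3, 5}  B3 = {3, 6}  B4 = {3, 4}  B5 = {3, 7}  B6 = {1, 3}  B7 = {6, 8}
Tree: B1–B2, B1–B3, B1–B4, B1–B5, B5–B6, B3–B7

Each bag holds 2 vertices, so the decomposition has width 1, which upper-bounds the treewidth. Since G has at least one edge (e.g. 2–3), it is not an edgeless graph, so tw(G) ≥ 1. Therefore the treewidth is 1.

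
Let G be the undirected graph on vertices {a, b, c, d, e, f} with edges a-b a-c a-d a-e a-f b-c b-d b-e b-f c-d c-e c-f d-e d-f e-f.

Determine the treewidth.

5

A width-5 tree decomposition is:
Bags: B1 = {a, b, c, d, e, f}
Tree: (single bag)
A single bag containing all 6 vertices is trivially a valid decomposition of width 5. For the lower bound, the 6 vertices {a, b, c, d, e, f} are pairwise adjacent, and any tree decomposition puts a clique entirely inside one bag — forcing width ≥ 5. Therefore the treewidth is 5.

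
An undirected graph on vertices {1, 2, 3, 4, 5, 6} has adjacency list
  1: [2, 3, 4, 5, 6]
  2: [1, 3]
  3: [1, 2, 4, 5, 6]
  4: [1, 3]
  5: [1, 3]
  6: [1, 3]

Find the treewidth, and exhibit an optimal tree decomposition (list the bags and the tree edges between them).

Treewidth 2.
One such decomposition:
Bags: B1 = {1, 2, 3}  B2 = {1, 3, 5}  B3 = {1, 3, 6}  B4 = {1, 3, 4}
Tree: B1–B2, B1–B3, B3–B4

Each bag holds 3 vertices, so the decomposition has width 2, which upper-bounds the treewidth. Conversely, {1, 2, 3} is a clique of size 3, and the vertices of any clique must share a bag in every tree decomposition; so some bag has ≥ 3 vertices and tw(G) ≥ 2. Therefore the treewidth is 2.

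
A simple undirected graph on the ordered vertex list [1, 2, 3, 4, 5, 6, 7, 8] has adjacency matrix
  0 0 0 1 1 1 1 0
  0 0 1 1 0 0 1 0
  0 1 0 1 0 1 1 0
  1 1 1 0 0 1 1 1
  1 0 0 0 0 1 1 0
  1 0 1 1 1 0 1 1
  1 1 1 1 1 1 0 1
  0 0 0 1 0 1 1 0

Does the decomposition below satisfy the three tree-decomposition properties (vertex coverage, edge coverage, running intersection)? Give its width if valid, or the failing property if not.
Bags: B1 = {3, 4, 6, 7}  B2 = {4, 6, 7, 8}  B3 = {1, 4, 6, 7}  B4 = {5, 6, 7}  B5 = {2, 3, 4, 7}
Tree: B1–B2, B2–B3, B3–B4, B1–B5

A tree decomposition must satisfy three properties: every vertex lies in some bag; for every edge, both endpoints lie together in some bag; and for every vertex, the bags containing it form a connected subtree. Here edge (1,5) lies in no bag, so the decomposition is invalid.

No — edge (1,5) lies in no bag.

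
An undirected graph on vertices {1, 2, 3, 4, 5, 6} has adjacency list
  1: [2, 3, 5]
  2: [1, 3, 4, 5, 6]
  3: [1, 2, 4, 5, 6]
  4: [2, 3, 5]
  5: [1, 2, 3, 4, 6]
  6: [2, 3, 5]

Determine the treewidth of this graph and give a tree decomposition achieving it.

The largest bag has 4 vertices, giving width 3; this decomposition certifies tw(G) ≤ 3. Conversely, {1, 2, 3, 5} is a clique of size 4, and the vertices of any clique must share a bag in every tree decomposition; so some bag has ≥ 4 vertices and tw(G) ≥ 3. Hence tw(G) = 3 exactly.

Treewidth 3.
Bags: B1 = {1, 2, 3, 5}  B2 = {2, 3, 4, 5}  B3 = {2, 3, 5, 6}
Tree: B1–B2, B2–B3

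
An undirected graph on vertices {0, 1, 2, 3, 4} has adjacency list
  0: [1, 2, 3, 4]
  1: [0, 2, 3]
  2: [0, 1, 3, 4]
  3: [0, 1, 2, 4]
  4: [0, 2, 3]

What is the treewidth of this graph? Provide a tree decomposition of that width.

Treewidth 3.
Bags: B1 = {0, 2, 3, 4}  B2 = {0, 1, 2, 3}
Tree: B1–B2

The largest bag has 4 vertices, giving width 3; this decomposition certifies tw(G) ≤ 3. On the other hand G contains the 4-clique {0, 1, 2, 3}. A clique must lie in a single bag of any decomposition, so no decomposition can have width below 3. The upper and lower bounds meet at 3, so that is the treewidth.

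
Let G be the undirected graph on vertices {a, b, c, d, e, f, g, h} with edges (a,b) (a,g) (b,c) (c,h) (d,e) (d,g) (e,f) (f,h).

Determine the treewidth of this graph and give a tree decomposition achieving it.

Treewidth 2.
One optimal decomposition is:
Bags: B1 = {e, f, h}  B2 = {d, e, h}  B3 = {d, g, h}  B4 = {a, g, h}  B5 = {a, b, h}  B6 = {b, c, h}
Tree: B1–B2, B2–B3, B3–B4, B4–B5, B5–B6

The largest bag has 3 vertices, giving width 2; this decomposition certifies tw(G) ≤ 2. The edges h–f–e–d–g–a–b–c–h form a cycle, so G is not a tree and its treewidth is at least 2. The upper and lower bounds meet at 2, so that is the treewidth.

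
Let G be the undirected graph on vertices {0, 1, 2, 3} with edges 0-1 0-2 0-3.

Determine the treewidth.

A width-1 tree decomposition is:
Bags: B1 = {0, 3}  B2 = {0, 1}  B3 = {0, 2}
Tree: B1–B2, B2–B3
Every bag has size at most 2, so the width is 2 − 1 = 1 and tw(G) ≤ 1. G has an edge, so its treewidth is at least 1. Therefore the treewidth is 1.

1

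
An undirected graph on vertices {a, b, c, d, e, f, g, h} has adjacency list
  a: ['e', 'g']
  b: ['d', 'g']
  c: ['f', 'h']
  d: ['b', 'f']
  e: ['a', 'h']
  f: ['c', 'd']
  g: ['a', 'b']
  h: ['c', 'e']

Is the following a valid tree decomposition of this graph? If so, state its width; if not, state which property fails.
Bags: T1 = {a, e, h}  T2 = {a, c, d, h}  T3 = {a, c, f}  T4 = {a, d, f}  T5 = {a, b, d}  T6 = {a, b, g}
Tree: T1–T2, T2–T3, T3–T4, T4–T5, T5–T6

No — bags containing vertex d are not connected in the tree.

A tree decomposition must satisfy three properties: every vertex lies in some bag; for every edge, both endpoints lie together in some bag; and for every vertex, the bags containing it form a connected subtree. Here bags containing vertex d are not connected in the tree, so the decomposition is invalid.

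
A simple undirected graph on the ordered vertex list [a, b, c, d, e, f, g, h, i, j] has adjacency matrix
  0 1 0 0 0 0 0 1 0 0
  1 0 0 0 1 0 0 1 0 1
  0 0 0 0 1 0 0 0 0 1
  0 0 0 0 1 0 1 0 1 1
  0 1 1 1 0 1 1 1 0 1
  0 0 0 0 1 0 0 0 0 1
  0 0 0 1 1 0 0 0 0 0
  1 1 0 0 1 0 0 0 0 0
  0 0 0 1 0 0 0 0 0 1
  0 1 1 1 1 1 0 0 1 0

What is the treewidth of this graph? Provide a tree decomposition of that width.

Treewidth 2.
One optimal decomposition is:
Bags: B1 = {b, e, j}  B2 = {d, e, j}  B3 = {e, f, j}  B4 = {b, e, h}  B5 = {a, b, h}  B6 = {d, e, g}  B7 = {d, i, j}  B8 = {c, e, j}
Tree: B1–B2, B1–B3, B1–B4, B4–B5, B2–B6, B2–B7, B3–B8

The largest bag has 3 vertices, giving width 2; this decomposition certifies tw(G) ≤ 2. Conversely, {d, e, g} is a clique of size 3, and the vertices of any clique must share a bag in every tree decomposition; so some bag has ≥ 3 vertices and tw(G) ≥ 2. Combining the bounds, tw(G) = 2.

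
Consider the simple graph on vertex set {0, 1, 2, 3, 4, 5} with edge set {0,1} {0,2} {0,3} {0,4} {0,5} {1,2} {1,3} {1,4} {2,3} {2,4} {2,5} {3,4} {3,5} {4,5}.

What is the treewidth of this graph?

4

A width-4 tree decomposition is:
Bags: B1 = {0, 2, 3, 4, 5}  B2 = {0, 1, 2, 3, 4}
Tree: B1–B2
The largest bag has 5 vertices, giving width 4; this decomposition certifies tw(G) ≤ 4. On the other hand G contains the 5-clique {0, 1, 2, 3, 4}. A clique must lie in a single bag of any decomposition, so no decomposition can have width below 4. The upper and lower bounds meet at 4, so that is the treewidth.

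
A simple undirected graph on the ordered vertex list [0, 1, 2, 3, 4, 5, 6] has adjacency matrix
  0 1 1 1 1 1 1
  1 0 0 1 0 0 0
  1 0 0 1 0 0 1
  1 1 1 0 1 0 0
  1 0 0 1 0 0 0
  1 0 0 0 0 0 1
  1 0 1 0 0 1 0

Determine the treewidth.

2

A width-2 tree decomposition is:
Bags: B1 = {0, 2, 3}  B2 = {0, 3, 4}  B3 = {0, 1, 3}  B4 = {0, 2, 6}  B5 = {0, 5, 6}
Tree: B1–B2, B2–B3, B1–B4, B4–B5
Every bag has size at most 3, so the width is 3 − 1 = 2 and tw(G) ≤ 2. Conversely, {0, 1, 3} is a clique of size 3, and the vertices of any clique must share a bag in every tree decomposition; so some bag has ≥ 3 vertices and tw(G) ≥ 2. Hence tw(G) = 2 exactly.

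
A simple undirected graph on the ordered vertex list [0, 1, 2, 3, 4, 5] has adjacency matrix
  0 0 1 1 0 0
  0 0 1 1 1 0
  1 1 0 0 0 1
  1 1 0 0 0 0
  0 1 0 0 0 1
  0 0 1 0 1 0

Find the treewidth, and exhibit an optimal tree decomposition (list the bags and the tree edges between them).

Every bag has size at most 3, so the width is 3 − 1 = 2 and tw(G) ≤ 2. For the lower bound, G contains the cycle 4–5–2–1–4, so G is not a forest; only forests have treewidth ≤ 1, hence tw(G) ≥ 2. The upper and lower bounds meet at 2, so that is the treewidth.

Treewidth 2.
One optimal decomposition is:
Bags: B1 = {1, 4, 5}  B2 = {1, 2, 5}  B3 = {1, 2, 3}  B4 = {0, 2, 3}
Tree: B1–B2, B2–B3, B3–B4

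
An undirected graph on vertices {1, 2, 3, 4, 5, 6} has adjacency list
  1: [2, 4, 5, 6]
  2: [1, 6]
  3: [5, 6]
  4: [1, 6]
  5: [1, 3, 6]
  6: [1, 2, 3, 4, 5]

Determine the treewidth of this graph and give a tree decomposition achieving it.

Treewidth 2.
One optimal decomposition is:
Bags: B1 = {1, 5, 6}  B2 = {1, 2, 6}  B3 = {1, 4, 6}  B4 = {3, 5, 6}
Tree: B1–B2, B2–B3, B1–B4

Each bag holds 3 vertices, so the decomposition has width 2, which upper-bounds the treewidth. Conversely, {1, 2, 6} is a clique of size 3, and the vertices of any clique must share a bag in every tree decomposition; so some bag has ≥ 3 vertices and tw(G) ≥ 2. The upper and lower bounds meet at 2, so that is the treewidth.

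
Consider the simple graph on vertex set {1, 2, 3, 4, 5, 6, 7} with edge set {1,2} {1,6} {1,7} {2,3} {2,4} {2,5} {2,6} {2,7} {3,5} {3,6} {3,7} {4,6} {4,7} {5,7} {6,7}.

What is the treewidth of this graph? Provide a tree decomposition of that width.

The largest bag has 4 vertices, giving width 3; this decomposition certifies tw(G) ≤ 3. Conversely, {2, 3, 5, 7} is a clique of size 4, and the vertices of any clique must share a bag in every tree decomposition; so some bag has ≥ 4 vertices and tw(G) ≥ 3. Therefore the treewidth is 3.

Treewidth 3.
Bags: B1 = {2, 3, 6, 7}  B2 = {2, 3, 5, 7}  B3 = {2, 4, 6, 7}  B4 = {1, 2, 6, 7}
Tree: B1–B2, B1–B3, B1–B4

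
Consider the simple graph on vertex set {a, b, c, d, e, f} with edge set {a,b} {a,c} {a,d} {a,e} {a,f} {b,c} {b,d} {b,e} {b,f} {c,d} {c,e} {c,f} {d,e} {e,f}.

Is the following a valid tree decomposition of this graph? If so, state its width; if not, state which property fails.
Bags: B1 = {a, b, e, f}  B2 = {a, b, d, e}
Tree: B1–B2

A tree decomposition must satisfy three properties: every vertex lies in some bag; for every edge, both endpoints lie together in some bag; and for every vertex, the bags containing it form a connected subtree. Here vertex c appears in no bag, so the decomposition is invalid.

No — vertex c appears in no bag.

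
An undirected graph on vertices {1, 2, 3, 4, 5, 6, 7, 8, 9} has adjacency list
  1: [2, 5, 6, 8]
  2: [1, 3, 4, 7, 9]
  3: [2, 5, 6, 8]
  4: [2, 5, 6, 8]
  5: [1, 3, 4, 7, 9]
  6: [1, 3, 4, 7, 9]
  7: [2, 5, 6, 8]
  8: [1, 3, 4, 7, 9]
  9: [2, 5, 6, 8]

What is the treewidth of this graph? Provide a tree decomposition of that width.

Treewidth 4.
Bags: B1 = {1, 2, 5, 6, 8}  B2 = {2, 3, 5, 6, 8}  B3 = {2, 4, 5, 6, 8}  B4 = {2, 5, 6, 8, 9}  B5 = {2, 5, 6, 7, 8}
Tree: B1–B2, B2–B3, B3–B4, B4–B5

Every bag has size at most 5, so the width is 5 − 1 = 4 and tw(G) ≤ 4. For the lower bound: the 5 vertex sets {1,8}, {3,5}, {2,4}, {6}, {9} are disjoint, each induces a connected subgraph, and every pair is joined by at least one edge of G. Contracting each set to a single vertex therefore yields K_{5} as a minor, and since treewidth is minor-monotone, tw(G) ≥ tw(K_{5}) = 4. Therefore the treewidth is 4.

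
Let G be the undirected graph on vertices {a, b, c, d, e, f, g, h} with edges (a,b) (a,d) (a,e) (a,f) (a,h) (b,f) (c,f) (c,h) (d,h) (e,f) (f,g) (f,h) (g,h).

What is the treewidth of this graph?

A width-2 tree decomposition is:
Bags: B1 = {a, f, h}  B2 = {f, g, h}  B3 = {c, f, h}  B4 = {a, d, h}  B5 = {a, e, f}  B6 = {a, b, f}
Tree: B1–B2, B2–B3, B1–B4, B1–B5, B5–B6
Every bag has size at most 3, so the width is 3 − 1 = 2 and tw(G) ≤ 2. Conversely, {a, d, h} is a clique of size 3, and the vertices of any clique must share a bag in every tree decomposition; so some bag has ≥ 3 vertices and tw(G) ≥ 2. Combining the bounds, tw(G) = 2.

2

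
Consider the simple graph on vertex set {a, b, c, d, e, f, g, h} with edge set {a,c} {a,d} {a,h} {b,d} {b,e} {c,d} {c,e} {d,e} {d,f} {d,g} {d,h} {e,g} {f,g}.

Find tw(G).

2

A width-2 tree decomposition is:
Bags: B1 = {a, d, h}  B2 = {a, c, d}  B3 = {c, d, e}  B4 = {d, e, g}  B5 = {b, d, e}  B6 = {d, f, g}
Tree: B1–B2, B2–B3, B3–B4, B3–B5, B4–B6
Every bag has size at most 3, so the width is 3 − 1 = 2 and tw(G) ≤ 2. On the other hand G contains the 3-clique {a, d, h}. A clique must lie in a single bag of any decomposition, so no decomposition can have width below 2. Combining the bounds, tw(G) = 2.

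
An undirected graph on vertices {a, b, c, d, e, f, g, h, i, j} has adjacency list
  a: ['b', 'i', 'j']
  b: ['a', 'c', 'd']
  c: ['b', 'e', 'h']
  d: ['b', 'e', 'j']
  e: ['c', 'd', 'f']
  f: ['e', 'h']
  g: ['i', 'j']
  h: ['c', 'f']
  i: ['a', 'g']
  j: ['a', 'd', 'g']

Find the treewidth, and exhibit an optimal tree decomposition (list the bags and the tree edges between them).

Every bag has size at most 3, so the width is 3 − 1 = 2 and tw(G) ≤ 2. For the lower bound, G contains the cycle i–g–j–a–i, so G is not a forest; only forests have treewidth ≤ 1, hence tw(G) ≥ 2. Hence tw(G) = 2 exactly.

Treewidth 2.
One optimal decomposition is:
Bags: B1 = {a, g, i}  B2 = {a, g, j}  B3 = {a, b, j}  B4 = {b, d, j}  B5 = {b, c, d}  B6 = {c, d, e}  B7 = {c, e, h}  B8 = {e, f, h}
Tree: B1–B2, B2–B3, B3–B4, B4–B5, B5–B6, B6–B7, B7–B8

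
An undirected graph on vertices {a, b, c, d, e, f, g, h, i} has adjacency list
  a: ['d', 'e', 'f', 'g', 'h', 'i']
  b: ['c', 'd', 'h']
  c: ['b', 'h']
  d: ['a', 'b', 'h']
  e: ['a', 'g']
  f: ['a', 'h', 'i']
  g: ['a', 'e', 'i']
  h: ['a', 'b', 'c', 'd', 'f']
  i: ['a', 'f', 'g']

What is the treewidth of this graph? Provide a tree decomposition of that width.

Each bag holds 3 vertices, so the decomposition has width 2, which upper-bounds the treewidth. For the lower bound, the 3 vertices {b, c, h} are pairwise adjacent, and any tree decomposition puts a clique entirely inside one bag — forcing width ≥ 2. Therefore the treewidth is 2.

Treewidth 2.
One such decomposition:
Bags: B1 = {a, f, i}  B2 = {a, g, i}  B3 = {a, f, h}  B4 = {a, d, h}  B5 = {a, e, g}  B6 = {b, d, h}  B7 = {b, c, h}
Tree: B1–B2, B1–B3, B3–B4, B2–B5, B4–B6, B6–B7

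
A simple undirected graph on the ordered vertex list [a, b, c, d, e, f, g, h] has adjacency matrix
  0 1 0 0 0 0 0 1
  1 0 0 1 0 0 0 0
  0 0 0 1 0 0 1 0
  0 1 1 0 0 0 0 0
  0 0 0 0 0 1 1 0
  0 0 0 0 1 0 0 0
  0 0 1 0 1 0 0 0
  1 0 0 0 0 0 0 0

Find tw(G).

A width-1 tree decomposition is:
Bags: B1 = {e, f}  B2 = {e, g}  B3 = {c, g}  B4 = {c, d}  B5 = {b, d}  B6 = {a, b}  B7 = {a, h}
Tree: B1–B2, B2–B3, B3–B4, B4–B5, B5–B6, B6–B7
Each bag holds 2 vertices, so the decomposition has width 1, which upper-bounds the treewidth. Since G has at least one edge (e.g. f–e), it is not an edgeless graph, so tw(G) ≥ 1. Therefore the treewidth is 1.

1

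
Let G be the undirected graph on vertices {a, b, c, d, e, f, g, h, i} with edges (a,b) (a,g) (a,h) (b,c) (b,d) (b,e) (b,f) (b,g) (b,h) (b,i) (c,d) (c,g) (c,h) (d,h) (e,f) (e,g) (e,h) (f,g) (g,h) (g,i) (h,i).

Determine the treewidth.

3

A width-3 tree decomposition is:
Bags: B1 = {a, b, g, h}  B2 = {b, c, g, h}  B3 = {b, e, g, h}  B4 = {b, e, f, g}  B5 = {b, c, d, h}  B6 = {b, g, h, i}
Tree: B1–B2, B1–B3, B3–B4, B2–B5, B1–B6
The largest bag has 4 vertices, giving width 3; this decomposition certifies tw(G) ≤ 3. For the lower bound, the 4 vertices {b, c, d, h} are pairwise adjacent, and any tree decomposition puts a clique entirely inside one bag — forcing width ≥ 3. Therefore the treewidth is 3.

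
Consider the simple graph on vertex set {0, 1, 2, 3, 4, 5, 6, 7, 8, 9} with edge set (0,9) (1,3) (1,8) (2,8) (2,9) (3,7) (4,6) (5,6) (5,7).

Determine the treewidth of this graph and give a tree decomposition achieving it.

Treewidth 1.
One optimal decomposition is:
Bags: B1 = {4, 6}  B2 = {5, 6}  B3 = {5, 7}  B4 = {3, 7}  B5 = {1, 3}  B6 = {1, 8}  B7 = {2, 8}  B8 = {2, 9}  B9 = {0, 9}
Tree: B1–B2, B2–B3, B3–B4, B4–B5, B5–B6, B6–B7, B7–B8, B8–B9

Every bag has size at most 2, so the width is 2 − 1 = 1 and tw(G) ≤ 1. Since G has at least one edge (e.g. 4–6), it is not an edgeless graph, so tw(G) ≥ 1. Therefore the treewidth is 1.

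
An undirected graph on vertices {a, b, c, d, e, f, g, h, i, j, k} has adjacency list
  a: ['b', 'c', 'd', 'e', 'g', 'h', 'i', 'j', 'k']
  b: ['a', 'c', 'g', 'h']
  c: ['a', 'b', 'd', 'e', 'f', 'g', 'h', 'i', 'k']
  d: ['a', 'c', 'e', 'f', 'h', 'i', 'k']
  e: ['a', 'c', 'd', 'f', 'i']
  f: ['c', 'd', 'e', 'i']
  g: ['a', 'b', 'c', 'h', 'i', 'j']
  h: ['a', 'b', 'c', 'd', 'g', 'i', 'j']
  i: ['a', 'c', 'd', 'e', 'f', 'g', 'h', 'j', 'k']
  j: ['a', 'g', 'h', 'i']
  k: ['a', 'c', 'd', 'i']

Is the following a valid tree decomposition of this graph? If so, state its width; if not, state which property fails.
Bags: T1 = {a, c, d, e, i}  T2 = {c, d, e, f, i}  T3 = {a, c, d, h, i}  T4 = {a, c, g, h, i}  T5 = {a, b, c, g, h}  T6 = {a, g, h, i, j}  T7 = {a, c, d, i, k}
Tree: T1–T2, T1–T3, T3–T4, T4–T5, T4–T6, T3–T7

Vertex coverage: the bags together contain {a, b, c, d, e, f, g, h, i, j, k}, the full vertex set. Edge coverage: each edge of G has both endpoints in at least one bag. Running intersection: for every vertex, the bags containing it form a connected subtree. All three properties hold, so this is a valid tree decomposition of width max|bag| − 1 = 4, and hence tw(G) ≤ 4.

Yes; width 4.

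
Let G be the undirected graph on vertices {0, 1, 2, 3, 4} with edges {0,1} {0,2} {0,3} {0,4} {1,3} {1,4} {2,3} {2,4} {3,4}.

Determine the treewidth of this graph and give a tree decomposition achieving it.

Every bag has size at most 4, so the width is 4 − 1 = 3 and tw(G) ≤ 3. Conversely, {0, 1, 3, 4} is a clique of size 4, and the vertices of any clique must share a bag in every tree decomposition; so some bag has ≥ 4 vertices and tw(G) ≥ 3. Therefore the treewidth is 3.

Treewidth 3.
Bags: B1 = {0, 1, 3, 4}  B2 = {0, 2, 3, 4}
Tree: B1–B2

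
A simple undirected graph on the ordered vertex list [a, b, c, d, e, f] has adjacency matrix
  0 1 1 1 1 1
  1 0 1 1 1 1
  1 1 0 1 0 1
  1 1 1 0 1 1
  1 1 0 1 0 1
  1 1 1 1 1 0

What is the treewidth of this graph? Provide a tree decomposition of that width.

Treewidth 4.
Bags: B1 = {a, b, c, d, f}  B2 = {a, b, d, e, f}
Tree: B1–B2

Every bag has size at most 5, so the width is 5 − 1 = 4 and tw(G) ≤ 4. On the other hand G contains the 5-clique {a, b, d, e, f}. A clique must lie in a single bag of any decomposition, so no decomposition can have width below 4. Therefore the treewidth is 4.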